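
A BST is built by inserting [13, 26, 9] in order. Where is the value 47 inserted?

Starting tree (level order): [13, 9, 26]
Insertion path: 13 -> 26
Result: insert 47 as right child of 26
Final tree (level order): [13, 9, 26, None, None, None, 47]


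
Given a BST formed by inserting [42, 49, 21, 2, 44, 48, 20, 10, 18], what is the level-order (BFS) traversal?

Tree insertion order: [42, 49, 21, 2, 44, 48, 20, 10, 18]
Tree (level-order array): [42, 21, 49, 2, None, 44, None, None, 20, None, 48, 10, None, None, None, None, 18]
BFS from the root, enqueuing left then right child of each popped node:
  queue [42] -> pop 42, enqueue [21, 49], visited so far: [42]
  queue [21, 49] -> pop 21, enqueue [2], visited so far: [42, 21]
  queue [49, 2] -> pop 49, enqueue [44], visited so far: [42, 21, 49]
  queue [2, 44] -> pop 2, enqueue [20], visited so far: [42, 21, 49, 2]
  queue [44, 20] -> pop 44, enqueue [48], visited so far: [42, 21, 49, 2, 44]
  queue [20, 48] -> pop 20, enqueue [10], visited so far: [42, 21, 49, 2, 44, 20]
  queue [48, 10] -> pop 48, enqueue [none], visited so far: [42, 21, 49, 2, 44, 20, 48]
  queue [10] -> pop 10, enqueue [18], visited so far: [42, 21, 49, 2, 44, 20, 48, 10]
  queue [18] -> pop 18, enqueue [none], visited so far: [42, 21, 49, 2, 44, 20, 48, 10, 18]
Result: [42, 21, 49, 2, 44, 20, 48, 10, 18]


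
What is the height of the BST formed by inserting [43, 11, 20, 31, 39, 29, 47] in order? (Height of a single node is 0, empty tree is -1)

Insertion order: [43, 11, 20, 31, 39, 29, 47]
Tree (level-order array): [43, 11, 47, None, 20, None, None, None, 31, 29, 39]
Compute height bottom-up (empty subtree = -1):
  height(29) = 1 + max(-1, -1) = 0
  height(39) = 1 + max(-1, -1) = 0
  height(31) = 1 + max(0, 0) = 1
  height(20) = 1 + max(-1, 1) = 2
  height(11) = 1 + max(-1, 2) = 3
  height(47) = 1 + max(-1, -1) = 0
  height(43) = 1 + max(3, 0) = 4
Height = 4


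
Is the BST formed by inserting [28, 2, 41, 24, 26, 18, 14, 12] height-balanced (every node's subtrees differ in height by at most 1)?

Tree (level-order array): [28, 2, 41, None, 24, None, None, 18, 26, 14, None, None, None, 12]
Definition: a tree is height-balanced if, at every node, |h(left) - h(right)| <= 1 (empty subtree has height -1).
Bottom-up per-node check:
  node 12: h_left=-1, h_right=-1, diff=0 [OK], height=0
  node 14: h_left=0, h_right=-1, diff=1 [OK], height=1
  node 18: h_left=1, h_right=-1, diff=2 [FAIL (|1--1|=2 > 1)], height=2
  node 26: h_left=-1, h_right=-1, diff=0 [OK], height=0
  node 24: h_left=2, h_right=0, diff=2 [FAIL (|2-0|=2 > 1)], height=3
  node 2: h_left=-1, h_right=3, diff=4 [FAIL (|-1-3|=4 > 1)], height=4
  node 41: h_left=-1, h_right=-1, diff=0 [OK], height=0
  node 28: h_left=4, h_right=0, diff=4 [FAIL (|4-0|=4 > 1)], height=5
Node 18 violates the condition: |1 - -1| = 2 > 1.
Result: Not balanced


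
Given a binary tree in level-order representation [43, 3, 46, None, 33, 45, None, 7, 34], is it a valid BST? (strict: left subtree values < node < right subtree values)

Level-order array: [43, 3, 46, None, 33, 45, None, 7, 34]
Validate using subtree bounds (lo, hi): at each node, require lo < value < hi,
then recurse left with hi=value and right with lo=value.
Preorder trace (stopping at first violation):
  at node 43 with bounds (-inf, +inf): OK
  at node 3 with bounds (-inf, 43): OK
  at node 33 with bounds (3, 43): OK
  at node 7 with bounds (3, 33): OK
  at node 34 with bounds (33, 43): OK
  at node 46 with bounds (43, +inf): OK
  at node 45 with bounds (43, 46): OK
No violation found at any node.
Result: Valid BST


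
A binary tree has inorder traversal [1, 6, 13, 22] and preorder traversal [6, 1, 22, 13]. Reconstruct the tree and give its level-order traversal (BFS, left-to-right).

Inorder:  [1, 6, 13, 22]
Preorder: [6, 1, 22, 13]
Algorithm: preorder visits root first, so consume preorder in order;
for each root, split the current inorder slice at that value into
left-subtree inorder and right-subtree inorder, then recurse.
Recursive splits:
  root=6; inorder splits into left=[1], right=[13, 22]
  root=1; inorder splits into left=[], right=[]
  root=22; inorder splits into left=[13], right=[]
  root=13; inorder splits into left=[], right=[]
Reconstructed level-order: [6, 1, 22, 13]


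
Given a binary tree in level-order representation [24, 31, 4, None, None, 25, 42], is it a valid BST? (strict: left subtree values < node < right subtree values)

Level-order array: [24, 31, 4, None, None, 25, 42]
Validate using subtree bounds (lo, hi): at each node, require lo < value < hi,
then recurse left with hi=value and right with lo=value.
Preorder trace (stopping at first violation):
  at node 24 with bounds (-inf, +inf): OK
  at node 31 with bounds (-inf, 24): VIOLATION
Node 31 violates its bound: not (-inf < 31 < 24).
Result: Not a valid BST


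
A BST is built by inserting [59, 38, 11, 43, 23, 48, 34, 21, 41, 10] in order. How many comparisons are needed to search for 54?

Search path for 54: 59 -> 38 -> 43 -> 48
Found: False
Comparisons: 4


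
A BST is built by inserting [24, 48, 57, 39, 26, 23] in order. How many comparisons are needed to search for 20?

Search path for 20: 24 -> 23
Found: False
Comparisons: 2


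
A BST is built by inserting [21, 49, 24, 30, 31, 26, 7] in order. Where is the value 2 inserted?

Starting tree (level order): [21, 7, 49, None, None, 24, None, None, 30, 26, 31]
Insertion path: 21 -> 7
Result: insert 2 as left child of 7
Final tree (level order): [21, 7, 49, 2, None, 24, None, None, None, None, 30, 26, 31]


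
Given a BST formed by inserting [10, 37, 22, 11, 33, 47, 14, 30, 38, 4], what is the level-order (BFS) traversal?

Tree insertion order: [10, 37, 22, 11, 33, 47, 14, 30, 38, 4]
Tree (level-order array): [10, 4, 37, None, None, 22, 47, 11, 33, 38, None, None, 14, 30]
BFS from the root, enqueuing left then right child of each popped node:
  queue [10] -> pop 10, enqueue [4, 37], visited so far: [10]
  queue [4, 37] -> pop 4, enqueue [none], visited so far: [10, 4]
  queue [37] -> pop 37, enqueue [22, 47], visited so far: [10, 4, 37]
  queue [22, 47] -> pop 22, enqueue [11, 33], visited so far: [10, 4, 37, 22]
  queue [47, 11, 33] -> pop 47, enqueue [38], visited so far: [10, 4, 37, 22, 47]
  queue [11, 33, 38] -> pop 11, enqueue [14], visited so far: [10, 4, 37, 22, 47, 11]
  queue [33, 38, 14] -> pop 33, enqueue [30], visited so far: [10, 4, 37, 22, 47, 11, 33]
  queue [38, 14, 30] -> pop 38, enqueue [none], visited so far: [10, 4, 37, 22, 47, 11, 33, 38]
  queue [14, 30] -> pop 14, enqueue [none], visited so far: [10, 4, 37, 22, 47, 11, 33, 38, 14]
  queue [30] -> pop 30, enqueue [none], visited so far: [10, 4, 37, 22, 47, 11, 33, 38, 14, 30]
Result: [10, 4, 37, 22, 47, 11, 33, 38, 14, 30]


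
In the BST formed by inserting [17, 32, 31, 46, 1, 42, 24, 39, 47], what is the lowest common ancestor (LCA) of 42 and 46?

Tree insertion order: [17, 32, 31, 46, 1, 42, 24, 39, 47]
Tree (level-order array): [17, 1, 32, None, None, 31, 46, 24, None, 42, 47, None, None, 39]
In a BST, the LCA of p=42, q=46 is the first node v on the
root-to-leaf path with p <= v <= q (go left if both < v, right if both > v).
Walk from root:
  at 17: both 42 and 46 > 17, go right
  at 32: both 42 and 46 > 32, go right
  at 46: 42 <= 46 <= 46, this is the LCA
LCA = 46


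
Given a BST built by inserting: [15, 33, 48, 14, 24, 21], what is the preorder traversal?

Tree insertion order: [15, 33, 48, 14, 24, 21]
Tree (level-order array): [15, 14, 33, None, None, 24, 48, 21]
Preorder traversal: [15, 14, 33, 24, 21, 48]


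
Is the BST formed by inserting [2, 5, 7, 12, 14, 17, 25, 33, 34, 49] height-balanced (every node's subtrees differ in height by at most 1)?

Tree (level-order array): [2, None, 5, None, 7, None, 12, None, 14, None, 17, None, 25, None, 33, None, 34, None, 49]
Definition: a tree is height-balanced if, at every node, |h(left) - h(right)| <= 1 (empty subtree has height -1).
Bottom-up per-node check:
  node 49: h_left=-1, h_right=-1, diff=0 [OK], height=0
  node 34: h_left=-1, h_right=0, diff=1 [OK], height=1
  node 33: h_left=-1, h_right=1, diff=2 [FAIL (|-1-1|=2 > 1)], height=2
  node 25: h_left=-1, h_right=2, diff=3 [FAIL (|-1-2|=3 > 1)], height=3
  node 17: h_left=-1, h_right=3, diff=4 [FAIL (|-1-3|=4 > 1)], height=4
  node 14: h_left=-1, h_right=4, diff=5 [FAIL (|-1-4|=5 > 1)], height=5
  node 12: h_left=-1, h_right=5, diff=6 [FAIL (|-1-5|=6 > 1)], height=6
  node 7: h_left=-1, h_right=6, diff=7 [FAIL (|-1-6|=7 > 1)], height=7
  node 5: h_left=-1, h_right=7, diff=8 [FAIL (|-1-7|=8 > 1)], height=8
  node 2: h_left=-1, h_right=8, diff=9 [FAIL (|-1-8|=9 > 1)], height=9
Node 33 violates the condition: |-1 - 1| = 2 > 1.
Result: Not balanced


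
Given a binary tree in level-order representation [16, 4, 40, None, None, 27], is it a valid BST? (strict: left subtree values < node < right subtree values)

Level-order array: [16, 4, 40, None, None, 27]
Validate using subtree bounds (lo, hi): at each node, require lo < value < hi,
then recurse left with hi=value and right with lo=value.
Preorder trace (stopping at first violation):
  at node 16 with bounds (-inf, +inf): OK
  at node 4 with bounds (-inf, 16): OK
  at node 40 with bounds (16, +inf): OK
  at node 27 with bounds (16, 40): OK
No violation found at any node.
Result: Valid BST


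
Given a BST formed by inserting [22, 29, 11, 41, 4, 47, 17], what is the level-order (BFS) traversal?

Tree insertion order: [22, 29, 11, 41, 4, 47, 17]
Tree (level-order array): [22, 11, 29, 4, 17, None, 41, None, None, None, None, None, 47]
BFS from the root, enqueuing left then right child of each popped node:
  queue [22] -> pop 22, enqueue [11, 29], visited so far: [22]
  queue [11, 29] -> pop 11, enqueue [4, 17], visited so far: [22, 11]
  queue [29, 4, 17] -> pop 29, enqueue [41], visited so far: [22, 11, 29]
  queue [4, 17, 41] -> pop 4, enqueue [none], visited so far: [22, 11, 29, 4]
  queue [17, 41] -> pop 17, enqueue [none], visited so far: [22, 11, 29, 4, 17]
  queue [41] -> pop 41, enqueue [47], visited so far: [22, 11, 29, 4, 17, 41]
  queue [47] -> pop 47, enqueue [none], visited so far: [22, 11, 29, 4, 17, 41, 47]
Result: [22, 11, 29, 4, 17, 41, 47]


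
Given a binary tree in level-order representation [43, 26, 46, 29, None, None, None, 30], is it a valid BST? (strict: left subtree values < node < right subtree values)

Level-order array: [43, 26, 46, 29, None, None, None, 30]
Validate using subtree bounds (lo, hi): at each node, require lo < value < hi,
then recurse left with hi=value and right with lo=value.
Preorder trace (stopping at first violation):
  at node 43 with bounds (-inf, +inf): OK
  at node 26 with bounds (-inf, 43): OK
  at node 29 with bounds (-inf, 26): VIOLATION
Node 29 violates its bound: not (-inf < 29 < 26).
Result: Not a valid BST


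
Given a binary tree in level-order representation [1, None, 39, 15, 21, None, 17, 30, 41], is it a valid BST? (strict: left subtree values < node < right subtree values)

Level-order array: [1, None, 39, 15, 21, None, 17, 30, 41]
Validate using subtree bounds (lo, hi): at each node, require lo < value < hi,
then recurse left with hi=value and right with lo=value.
Preorder trace (stopping at first violation):
  at node 1 with bounds (-inf, +inf): OK
  at node 39 with bounds (1, +inf): OK
  at node 15 with bounds (1, 39): OK
  at node 17 with bounds (15, 39): OK
  at node 21 with bounds (39, +inf): VIOLATION
Node 21 violates its bound: not (39 < 21 < +inf).
Result: Not a valid BST


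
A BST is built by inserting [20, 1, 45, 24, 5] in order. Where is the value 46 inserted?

Starting tree (level order): [20, 1, 45, None, 5, 24]
Insertion path: 20 -> 45
Result: insert 46 as right child of 45
Final tree (level order): [20, 1, 45, None, 5, 24, 46]


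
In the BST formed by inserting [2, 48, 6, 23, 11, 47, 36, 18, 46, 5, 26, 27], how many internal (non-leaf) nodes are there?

Tree built from: [2, 48, 6, 23, 11, 47, 36, 18, 46, 5, 26, 27]
Tree (level-order array): [2, None, 48, 6, None, 5, 23, None, None, 11, 47, None, 18, 36, None, None, None, 26, 46, None, 27]
Rule: An internal node has at least one child.
Per-node child counts:
  node 2: 1 child(ren)
  node 48: 1 child(ren)
  node 6: 2 child(ren)
  node 5: 0 child(ren)
  node 23: 2 child(ren)
  node 11: 1 child(ren)
  node 18: 0 child(ren)
  node 47: 1 child(ren)
  node 36: 2 child(ren)
  node 26: 1 child(ren)
  node 27: 0 child(ren)
  node 46: 0 child(ren)
Matching nodes: [2, 48, 6, 23, 11, 47, 36, 26]
Count of internal (non-leaf) nodes: 8


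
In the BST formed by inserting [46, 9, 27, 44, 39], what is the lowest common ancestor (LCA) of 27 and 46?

Tree insertion order: [46, 9, 27, 44, 39]
Tree (level-order array): [46, 9, None, None, 27, None, 44, 39]
In a BST, the LCA of p=27, q=46 is the first node v on the
root-to-leaf path with p <= v <= q (go left if both < v, right if both > v).
Walk from root:
  at 46: 27 <= 46 <= 46, this is the LCA
LCA = 46


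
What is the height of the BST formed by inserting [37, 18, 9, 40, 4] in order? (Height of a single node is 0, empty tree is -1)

Insertion order: [37, 18, 9, 40, 4]
Tree (level-order array): [37, 18, 40, 9, None, None, None, 4]
Compute height bottom-up (empty subtree = -1):
  height(4) = 1 + max(-1, -1) = 0
  height(9) = 1 + max(0, -1) = 1
  height(18) = 1 + max(1, -1) = 2
  height(40) = 1 + max(-1, -1) = 0
  height(37) = 1 + max(2, 0) = 3
Height = 3


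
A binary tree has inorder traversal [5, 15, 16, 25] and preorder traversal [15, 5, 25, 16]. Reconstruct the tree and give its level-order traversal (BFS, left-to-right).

Inorder:  [5, 15, 16, 25]
Preorder: [15, 5, 25, 16]
Algorithm: preorder visits root first, so consume preorder in order;
for each root, split the current inorder slice at that value into
left-subtree inorder and right-subtree inorder, then recurse.
Recursive splits:
  root=15; inorder splits into left=[5], right=[16, 25]
  root=5; inorder splits into left=[], right=[]
  root=25; inorder splits into left=[16], right=[]
  root=16; inorder splits into left=[], right=[]
Reconstructed level-order: [15, 5, 25, 16]


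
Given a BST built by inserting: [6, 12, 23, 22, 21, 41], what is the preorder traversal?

Tree insertion order: [6, 12, 23, 22, 21, 41]
Tree (level-order array): [6, None, 12, None, 23, 22, 41, 21]
Preorder traversal: [6, 12, 23, 22, 21, 41]


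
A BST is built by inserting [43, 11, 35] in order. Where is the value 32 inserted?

Starting tree (level order): [43, 11, None, None, 35]
Insertion path: 43 -> 11 -> 35
Result: insert 32 as left child of 35
Final tree (level order): [43, 11, None, None, 35, 32]


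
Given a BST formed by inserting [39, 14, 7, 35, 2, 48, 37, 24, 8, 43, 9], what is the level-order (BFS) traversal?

Tree insertion order: [39, 14, 7, 35, 2, 48, 37, 24, 8, 43, 9]
Tree (level-order array): [39, 14, 48, 7, 35, 43, None, 2, 8, 24, 37, None, None, None, None, None, 9]
BFS from the root, enqueuing left then right child of each popped node:
  queue [39] -> pop 39, enqueue [14, 48], visited so far: [39]
  queue [14, 48] -> pop 14, enqueue [7, 35], visited so far: [39, 14]
  queue [48, 7, 35] -> pop 48, enqueue [43], visited so far: [39, 14, 48]
  queue [7, 35, 43] -> pop 7, enqueue [2, 8], visited so far: [39, 14, 48, 7]
  queue [35, 43, 2, 8] -> pop 35, enqueue [24, 37], visited so far: [39, 14, 48, 7, 35]
  queue [43, 2, 8, 24, 37] -> pop 43, enqueue [none], visited so far: [39, 14, 48, 7, 35, 43]
  queue [2, 8, 24, 37] -> pop 2, enqueue [none], visited so far: [39, 14, 48, 7, 35, 43, 2]
  queue [8, 24, 37] -> pop 8, enqueue [9], visited so far: [39, 14, 48, 7, 35, 43, 2, 8]
  queue [24, 37, 9] -> pop 24, enqueue [none], visited so far: [39, 14, 48, 7, 35, 43, 2, 8, 24]
  queue [37, 9] -> pop 37, enqueue [none], visited so far: [39, 14, 48, 7, 35, 43, 2, 8, 24, 37]
  queue [9] -> pop 9, enqueue [none], visited so far: [39, 14, 48, 7, 35, 43, 2, 8, 24, 37, 9]
Result: [39, 14, 48, 7, 35, 43, 2, 8, 24, 37, 9]


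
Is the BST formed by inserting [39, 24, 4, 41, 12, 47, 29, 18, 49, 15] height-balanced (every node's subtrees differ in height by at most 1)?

Tree (level-order array): [39, 24, 41, 4, 29, None, 47, None, 12, None, None, None, 49, None, 18, None, None, 15]
Definition: a tree is height-balanced if, at every node, |h(left) - h(right)| <= 1 (empty subtree has height -1).
Bottom-up per-node check:
  node 15: h_left=-1, h_right=-1, diff=0 [OK], height=0
  node 18: h_left=0, h_right=-1, diff=1 [OK], height=1
  node 12: h_left=-1, h_right=1, diff=2 [FAIL (|-1-1|=2 > 1)], height=2
  node 4: h_left=-1, h_right=2, diff=3 [FAIL (|-1-2|=3 > 1)], height=3
  node 29: h_left=-1, h_right=-1, diff=0 [OK], height=0
  node 24: h_left=3, h_right=0, diff=3 [FAIL (|3-0|=3 > 1)], height=4
  node 49: h_left=-1, h_right=-1, diff=0 [OK], height=0
  node 47: h_left=-1, h_right=0, diff=1 [OK], height=1
  node 41: h_left=-1, h_right=1, diff=2 [FAIL (|-1-1|=2 > 1)], height=2
  node 39: h_left=4, h_right=2, diff=2 [FAIL (|4-2|=2 > 1)], height=5
Node 12 violates the condition: |-1 - 1| = 2 > 1.
Result: Not balanced


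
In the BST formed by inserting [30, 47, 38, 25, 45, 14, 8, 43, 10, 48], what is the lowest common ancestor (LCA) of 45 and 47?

Tree insertion order: [30, 47, 38, 25, 45, 14, 8, 43, 10, 48]
Tree (level-order array): [30, 25, 47, 14, None, 38, 48, 8, None, None, 45, None, None, None, 10, 43]
In a BST, the LCA of p=45, q=47 is the first node v on the
root-to-leaf path with p <= v <= q (go left if both < v, right if both > v).
Walk from root:
  at 30: both 45 and 47 > 30, go right
  at 47: 45 <= 47 <= 47, this is the LCA
LCA = 47


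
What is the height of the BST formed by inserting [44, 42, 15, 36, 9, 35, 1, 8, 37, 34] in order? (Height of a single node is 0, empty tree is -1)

Insertion order: [44, 42, 15, 36, 9, 35, 1, 8, 37, 34]
Tree (level-order array): [44, 42, None, 15, None, 9, 36, 1, None, 35, 37, None, 8, 34]
Compute height bottom-up (empty subtree = -1):
  height(8) = 1 + max(-1, -1) = 0
  height(1) = 1 + max(-1, 0) = 1
  height(9) = 1 + max(1, -1) = 2
  height(34) = 1 + max(-1, -1) = 0
  height(35) = 1 + max(0, -1) = 1
  height(37) = 1 + max(-1, -1) = 0
  height(36) = 1 + max(1, 0) = 2
  height(15) = 1 + max(2, 2) = 3
  height(42) = 1 + max(3, -1) = 4
  height(44) = 1 + max(4, -1) = 5
Height = 5


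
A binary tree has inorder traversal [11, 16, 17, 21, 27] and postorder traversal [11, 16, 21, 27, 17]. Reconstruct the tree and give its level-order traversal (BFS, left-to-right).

Inorder:   [11, 16, 17, 21, 27]
Postorder: [11, 16, 21, 27, 17]
Algorithm: postorder visits root last, so walk postorder right-to-left;
each value is the root of the current inorder slice — split it at that
value, recurse on the right subtree first, then the left.
Recursive splits:
  root=17; inorder splits into left=[11, 16], right=[21, 27]
  root=27; inorder splits into left=[21], right=[]
  root=21; inorder splits into left=[], right=[]
  root=16; inorder splits into left=[11], right=[]
  root=11; inorder splits into left=[], right=[]
Reconstructed level-order: [17, 16, 27, 11, 21]


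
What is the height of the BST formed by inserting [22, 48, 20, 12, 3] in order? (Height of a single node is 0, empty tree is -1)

Insertion order: [22, 48, 20, 12, 3]
Tree (level-order array): [22, 20, 48, 12, None, None, None, 3]
Compute height bottom-up (empty subtree = -1):
  height(3) = 1 + max(-1, -1) = 0
  height(12) = 1 + max(0, -1) = 1
  height(20) = 1 + max(1, -1) = 2
  height(48) = 1 + max(-1, -1) = 0
  height(22) = 1 + max(2, 0) = 3
Height = 3


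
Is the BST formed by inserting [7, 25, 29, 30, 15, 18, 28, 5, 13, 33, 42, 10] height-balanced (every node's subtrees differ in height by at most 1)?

Tree (level-order array): [7, 5, 25, None, None, 15, 29, 13, 18, 28, 30, 10, None, None, None, None, None, None, 33, None, None, None, 42]
Definition: a tree is height-balanced if, at every node, |h(left) - h(right)| <= 1 (empty subtree has height -1).
Bottom-up per-node check:
  node 5: h_left=-1, h_right=-1, diff=0 [OK], height=0
  node 10: h_left=-1, h_right=-1, diff=0 [OK], height=0
  node 13: h_left=0, h_right=-1, diff=1 [OK], height=1
  node 18: h_left=-1, h_right=-1, diff=0 [OK], height=0
  node 15: h_left=1, h_right=0, diff=1 [OK], height=2
  node 28: h_left=-1, h_right=-1, diff=0 [OK], height=0
  node 42: h_left=-1, h_right=-1, diff=0 [OK], height=0
  node 33: h_left=-1, h_right=0, diff=1 [OK], height=1
  node 30: h_left=-1, h_right=1, diff=2 [FAIL (|-1-1|=2 > 1)], height=2
  node 29: h_left=0, h_right=2, diff=2 [FAIL (|0-2|=2 > 1)], height=3
  node 25: h_left=2, h_right=3, diff=1 [OK], height=4
  node 7: h_left=0, h_right=4, diff=4 [FAIL (|0-4|=4 > 1)], height=5
Node 30 violates the condition: |-1 - 1| = 2 > 1.
Result: Not balanced


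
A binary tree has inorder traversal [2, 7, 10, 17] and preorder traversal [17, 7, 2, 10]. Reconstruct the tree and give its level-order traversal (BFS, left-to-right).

Inorder:  [2, 7, 10, 17]
Preorder: [17, 7, 2, 10]
Algorithm: preorder visits root first, so consume preorder in order;
for each root, split the current inorder slice at that value into
left-subtree inorder and right-subtree inorder, then recurse.
Recursive splits:
  root=17; inorder splits into left=[2, 7, 10], right=[]
  root=7; inorder splits into left=[2], right=[10]
  root=2; inorder splits into left=[], right=[]
  root=10; inorder splits into left=[], right=[]
Reconstructed level-order: [17, 7, 2, 10]


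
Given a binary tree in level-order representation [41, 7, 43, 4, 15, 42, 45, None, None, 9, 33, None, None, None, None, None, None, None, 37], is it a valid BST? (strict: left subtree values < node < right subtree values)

Level-order array: [41, 7, 43, 4, 15, 42, 45, None, None, 9, 33, None, None, None, None, None, None, None, 37]
Validate using subtree bounds (lo, hi): at each node, require lo < value < hi,
then recurse left with hi=value and right with lo=value.
Preorder trace (stopping at first violation):
  at node 41 with bounds (-inf, +inf): OK
  at node 7 with bounds (-inf, 41): OK
  at node 4 with bounds (-inf, 7): OK
  at node 15 with bounds (7, 41): OK
  at node 9 with bounds (7, 15): OK
  at node 33 with bounds (15, 41): OK
  at node 37 with bounds (33, 41): OK
  at node 43 with bounds (41, +inf): OK
  at node 42 with bounds (41, 43): OK
  at node 45 with bounds (43, +inf): OK
No violation found at any node.
Result: Valid BST


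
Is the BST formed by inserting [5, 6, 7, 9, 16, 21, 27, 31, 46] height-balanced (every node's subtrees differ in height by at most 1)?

Tree (level-order array): [5, None, 6, None, 7, None, 9, None, 16, None, 21, None, 27, None, 31, None, 46]
Definition: a tree is height-balanced if, at every node, |h(left) - h(right)| <= 1 (empty subtree has height -1).
Bottom-up per-node check:
  node 46: h_left=-1, h_right=-1, diff=0 [OK], height=0
  node 31: h_left=-1, h_right=0, diff=1 [OK], height=1
  node 27: h_left=-1, h_right=1, diff=2 [FAIL (|-1-1|=2 > 1)], height=2
  node 21: h_left=-1, h_right=2, diff=3 [FAIL (|-1-2|=3 > 1)], height=3
  node 16: h_left=-1, h_right=3, diff=4 [FAIL (|-1-3|=4 > 1)], height=4
  node 9: h_left=-1, h_right=4, diff=5 [FAIL (|-1-4|=5 > 1)], height=5
  node 7: h_left=-1, h_right=5, diff=6 [FAIL (|-1-5|=6 > 1)], height=6
  node 6: h_left=-1, h_right=6, diff=7 [FAIL (|-1-6|=7 > 1)], height=7
  node 5: h_left=-1, h_right=7, diff=8 [FAIL (|-1-7|=8 > 1)], height=8
Node 27 violates the condition: |-1 - 1| = 2 > 1.
Result: Not balanced


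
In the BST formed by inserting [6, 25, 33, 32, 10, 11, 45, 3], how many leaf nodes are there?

Tree built from: [6, 25, 33, 32, 10, 11, 45, 3]
Tree (level-order array): [6, 3, 25, None, None, 10, 33, None, 11, 32, 45]
Rule: A leaf has 0 children.
Per-node child counts:
  node 6: 2 child(ren)
  node 3: 0 child(ren)
  node 25: 2 child(ren)
  node 10: 1 child(ren)
  node 11: 0 child(ren)
  node 33: 2 child(ren)
  node 32: 0 child(ren)
  node 45: 0 child(ren)
Matching nodes: [3, 11, 32, 45]
Count of leaf nodes: 4


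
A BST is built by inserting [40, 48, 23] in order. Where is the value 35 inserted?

Starting tree (level order): [40, 23, 48]
Insertion path: 40 -> 23
Result: insert 35 as right child of 23
Final tree (level order): [40, 23, 48, None, 35]


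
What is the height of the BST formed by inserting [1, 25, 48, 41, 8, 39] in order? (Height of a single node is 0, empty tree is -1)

Insertion order: [1, 25, 48, 41, 8, 39]
Tree (level-order array): [1, None, 25, 8, 48, None, None, 41, None, 39]
Compute height bottom-up (empty subtree = -1):
  height(8) = 1 + max(-1, -1) = 0
  height(39) = 1 + max(-1, -1) = 0
  height(41) = 1 + max(0, -1) = 1
  height(48) = 1 + max(1, -1) = 2
  height(25) = 1 + max(0, 2) = 3
  height(1) = 1 + max(-1, 3) = 4
Height = 4


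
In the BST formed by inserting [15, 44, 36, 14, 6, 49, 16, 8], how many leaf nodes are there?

Tree built from: [15, 44, 36, 14, 6, 49, 16, 8]
Tree (level-order array): [15, 14, 44, 6, None, 36, 49, None, 8, 16]
Rule: A leaf has 0 children.
Per-node child counts:
  node 15: 2 child(ren)
  node 14: 1 child(ren)
  node 6: 1 child(ren)
  node 8: 0 child(ren)
  node 44: 2 child(ren)
  node 36: 1 child(ren)
  node 16: 0 child(ren)
  node 49: 0 child(ren)
Matching nodes: [8, 16, 49]
Count of leaf nodes: 3


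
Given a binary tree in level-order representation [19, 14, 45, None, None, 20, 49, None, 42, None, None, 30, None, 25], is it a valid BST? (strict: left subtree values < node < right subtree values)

Level-order array: [19, 14, 45, None, None, 20, 49, None, 42, None, None, 30, None, 25]
Validate using subtree bounds (lo, hi): at each node, require lo < value < hi,
then recurse left with hi=value and right with lo=value.
Preorder trace (stopping at first violation):
  at node 19 with bounds (-inf, +inf): OK
  at node 14 with bounds (-inf, 19): OK
  at node 45 with bounds (19, +inf): OK
  at node 20 with bounds (19, 45): OK
  at node 42 with bounds (20, 45): OK
  at node 30 with bounds (20, 42): OK
  at node 25 with bounds (20, 30): OK
  at node 49 with bounds (45, +inf): OK
No violation found at any node.
Result: Valid BST


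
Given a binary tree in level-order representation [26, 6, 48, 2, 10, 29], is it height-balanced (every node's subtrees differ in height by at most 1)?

Tree (level-order array): [26, 6, 48, 2, 10, 29]
Definition: a tree is height-balanced if, at every node, |h(left) - h(right)| <= 1 (empty subtree has height -1).
Bottom-up per-node check:
  node 2: h_left=-1, h_right=-1, diff=0 [OK], height=0
  node 10: h_left=-1, h_right=-1, diff=0 [OK], height=0
  node 6: h_left=0, h_right=0, diff=0 [OK], height=1
  node 29: h_left=-1, h_right=-1, diff=0 [OK], height=0
  node 48: h_left=0, h_right=-1, diff=1 [OK], height=1
  node 26: h_left=1, h_right=1, diff=0 [OK], height=2
All nodes satisfy the balance condition.
Result: Balanced


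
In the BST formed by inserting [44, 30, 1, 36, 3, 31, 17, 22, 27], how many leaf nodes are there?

Tree built from: [44, 30, 1, 36, 3, 31, 17, 22, 27]
Tree (level-order array): [44, 30, None, 1, 36, None, 3, 31, None, None, 17, None, None, None, 22, None, 27]
Rule: A leaf has 0 children.
Per-node child counts:
  node 44: 1 child(ren)
  node 30: 2 child(ren)
  node 1: 1 child(ren)
  node 3: 1 child(ren)
  node 17: 1 child(ren)
  node 22: 1 child(ren)
  node 27: 0 child(ren)
  node 36: 1 child(ren)
  node 31: 0 child(ren)
Matching nodes: [27, 31]
Count of leaf nodes: 2


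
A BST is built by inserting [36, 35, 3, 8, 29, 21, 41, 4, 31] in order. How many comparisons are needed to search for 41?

Search path for 41: 36 -> 41
Found: True
Comparisons: 2


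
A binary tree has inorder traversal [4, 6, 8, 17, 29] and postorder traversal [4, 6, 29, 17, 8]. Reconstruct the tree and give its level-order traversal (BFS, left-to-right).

Inorder:   [4, 6, 8, 17, 29]
Postorder: [4, 6, 29, 17, 8]
Algorithm: postorder visits root last, so walk postorder right-to-left;
each value is the root of the current inorder slice — split it at that
value, recurse on the right subtree first, then the left.
Recursive splits:
  root=8; inorder splits into left=[4, 6], right=[17, 29]
  root=17; inorder splits into left=[], right=[29]
  root=29; inorder splits into left=[], right=[]
  root=6; inorder splits into left=[4], right=[]
  root=4; inorder splits into left=[], right=[]
Reconstructed level-order: [8, 6, 17, 4, 29]


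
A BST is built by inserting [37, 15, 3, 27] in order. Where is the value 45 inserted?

Starting tree (level order): [37, 15, None, 3, 27]
Insertion path: 37
Result: insert 45 as right child of 37
Final tree (level order): [37, 15, 45, 3, 27]


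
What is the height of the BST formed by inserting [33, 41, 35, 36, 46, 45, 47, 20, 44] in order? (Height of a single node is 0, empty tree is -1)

Insertion order: [33, 41, 35, 36, 46, 45, 47, 20, 44]
Tree (level-order array): [33, 20, 41, None, None, 35, 46, None, 36, 45, 47, None, None, 44]
Compute height bottom-up (empty subtree = -1):
  height(20) = 1 + max(-1, -1) = 0
  height(36) = 1 + max(-1, -1) = 0
  height(35) = 1 + max(-1, 0) = 1
  height(44) = 1 + max(-1, -1) = 0
  height(45) = 1 + max(0, -1) = 1
  height(47) = 1 + max(-1, -1) = 0
  height(46) = 1 + max(1, 0) = 2
  height(41) = 1 + max(1, 2) = 3
  height(33) = 1 + max(0, 3) = 4
Height = 4


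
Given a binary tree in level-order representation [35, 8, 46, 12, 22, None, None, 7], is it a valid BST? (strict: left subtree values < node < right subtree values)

Level-order array: [35, 8, 46, 12, 22, None, None, 7]
Validate using subtree bounds (lo, hi): at each node, require lo < value < hi,
then recurse left with hi=value and right with lo=value.
Preorder trace (stopping at first violation):
  at node 35 with bounds (-inf, +inf): OK
  at node 8 with bounds (-inf, 35): OK
  at node 12 with bounds (-inf, 8): VIOLATION
Node 12 violates its bound: not (-inf < 12 < 8).
Result: Not a valid BST


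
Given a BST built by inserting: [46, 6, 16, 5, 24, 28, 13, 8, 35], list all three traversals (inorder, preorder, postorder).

Tree insertion order: [46, 6, 16, 5, 24, 28, 13, 8, 35]
Tree (level-order array): [46, 6, None, 5, 16, None, None, 13, 24, 8, None, None, 28, None, None, None, 35]
Inorder (L, root, R): [5, 6, 8, 13, 16, 24, 28, 35, 46]
Preorder (root, L, R): [46, 6, 5, 16, 13, 8, 24, 28, 35]
Postorder (L, R, root): [5, 8, 13, 35, 28, 24, 16, 6, 46]


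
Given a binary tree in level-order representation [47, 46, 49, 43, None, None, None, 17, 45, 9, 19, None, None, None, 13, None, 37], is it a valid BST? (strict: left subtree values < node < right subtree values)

Level-order array: [47, 46, 49, 43, None, None, None, 17, 45, 9, 19, None, None, None, 13, None, 37]
Validate using subtree bounds (lo, hi): at each node, require lo < value < hi,
then recurse left with hi=value and right with lo=value.
Preorder trace (stopping at first violation):
  at node 47 with bounds (-inf, +inf): OK
  at node 46 with bounds (-inf, 47): OK
  at node 43 with bounds (-inf, 46): OK
  at node 17 with bounds (-inf, 43): OK
  at node 9 with bounds (-inf, 17): OK
  at node 13 with bounds (9, 17): OK
  at node 19 with bounds (17, 43): OK
  at node 37 with bounds (19, 43): OK
  at node 45 with bounds (43, 46): OK
  at node 49 with bounds (47, +inf): OK
No violation found at any node.
Result: Valid BST


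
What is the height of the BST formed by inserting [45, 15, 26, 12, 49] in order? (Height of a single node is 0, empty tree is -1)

Insertion order: [45, 15, 26, 12, 49]
Tree (level-order array): [45, 15, 49, 12, 26]
Compute height bottom-up (empty subtree = -1):
  height(12) = 1 + max(-1, -1) = 0
  height(26) = 1 + max(-1, -1) = 0
  height(15) = 1 + max(0, 0) = 1
  height(49) = 1 + max(-1, -1) = 0
  height(45) = 1 + max(1, 0) = 2
Height = 2


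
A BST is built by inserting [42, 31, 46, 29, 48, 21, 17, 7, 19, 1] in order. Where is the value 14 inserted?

Starting tree (level order): [42, 31, 46, 29, None, None, 48, 21, None, None, None, 17, None, 7, 19, 1]
Insertion path: 42 -> 31 -> 29 -> 21 -> 17 -> 7
Result: insert 14 as right child of 7
Final tree (level order): [42, 31, 46, 29, None, None, 48, 21, None, None, None, 17, None, 7, 19, 1, 14]


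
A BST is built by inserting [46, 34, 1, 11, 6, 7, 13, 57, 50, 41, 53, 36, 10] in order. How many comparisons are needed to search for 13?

Search path for 13: 46 -> 34 -> 1 -> 11 -> 13
Found: True
Comparisons: 5


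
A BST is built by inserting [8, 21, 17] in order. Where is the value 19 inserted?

Starting tree (level order): [8, None, 21, 17]
Insertion path: 8 -> 21 -> 17
Result: insert 19 as right child of 17
Final tree (level order): [8, None, 21, 17, None, None, 19]


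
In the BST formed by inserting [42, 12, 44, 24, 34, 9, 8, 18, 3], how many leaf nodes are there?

Tree built from: [42, 12, 44, 24, 34, 9, 8, 18, 3]
Tree (level-order array): [42, 12, 44, 9, 24, None, None, 8, None, 18, 34, 3]
Rule: A leaf has 0 children.
Per-node child counts:
  node 42: 2 child(ren)
  node 12: 2 child(ren)
  node 9: 1 child(ren)
  node 8: 1 child(ren)
  node 3: 0 child(ren)
  node 24: 2 child(ren)
  node 18: 0 child(ren)
  node 34: 0 child(ren)
  node 44: 0 child(ren)
Matching nodes: [3, 18, 34, 44]
Count of leaf nodes: 4


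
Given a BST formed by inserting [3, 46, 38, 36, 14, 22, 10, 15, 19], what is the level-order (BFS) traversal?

Tree insertion order: [3, 46, 38, 36, 14, 22, 10, 15, 19]
Tree (level-order array): [3, None, 46, 38, None, 36, None, 14, None, 10, 22, None, None, 15, None, None, 19]
BFS from the root, enqueuing left then right child of each popped node:
  queue [3] -> pop 3, enqueue [46], visited so far: [3]
  queue [46] -> pop 46, enqueue [38], visited so far: [3, 46]
  queue [38] -> pop 38, enqueue [36], visited so far: [3, 46, 38]
  queue [36] -> pop 36, enqueue [14], visited so far: [3, 46, 38, 36]
  queue [14] -> pop 14, enqueue [10, 22], visited so far: [3, 46, 38, 36, 14]
  queue [10, 22] -> pop 10, enqueue [none], visited so far: [3, 46, 38, 36, 14, 10]
  queue [22] -> pop 22, enqueue [15], visited so far: [3, 46, 38, 36, 14, 10, 22]
  queue [15] -> pop 15, enqueue [19], visited so far: [3, 46, 38, 36, 14, 10, 22, 15]
  queue [19] -> pop 19, enqueue [none], visited so far: [3, 46, 38, 36, 14, 10, 22, 15, 19]
Result: [3, 46, 38, 36, 14, 10, 22, 15, 19]


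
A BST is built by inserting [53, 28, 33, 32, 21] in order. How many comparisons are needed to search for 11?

Search path for 11: 53 -> 28 -> 21
Found: False
Comparisons: 3


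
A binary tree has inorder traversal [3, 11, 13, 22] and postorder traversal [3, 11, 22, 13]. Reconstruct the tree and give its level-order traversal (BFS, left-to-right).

Inorder:   [3, 11, 13, 22]
Postorder: [3, 11, 22, 13]
Algorithm: postorder visits root last, so walk postorder right-to-left;
each value is the root of the current inorder slice — split it at that
value, recurse on the right subtree first, then the left.
Recursive splits:
  root=13; inorder splits into left=[3, 11], right=[22]
  root=22; inorder splits into left=[], right=[]
  root=11; inorder splits into left=[3], right=[]
  root=3; inorder splits into left=[], right=[]
Reconstructed level-order: [13, 11, 22, 3]


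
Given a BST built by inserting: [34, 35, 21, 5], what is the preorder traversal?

Tree insertion order: [34, 35, 21, 5]
Tree (level-order array): [34, 21, 35, 5]
Preorder traversal: [34, 21, 5, 35]


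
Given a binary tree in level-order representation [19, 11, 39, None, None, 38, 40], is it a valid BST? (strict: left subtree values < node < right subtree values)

Level-order array: [19, 11, 39, None, None, 38, 40]
Validate using subtree bounds (lo, hi): at each node, require lo < value < hi,
then recurse left with hi=value and right with lo=value.
Preorder trace (stopping at first violation):
  at node 19 with bounds (-inf, +inf): OK
  at node 11 with bounds (-inf, 19): OK
  at node 39 with bounds (19, +inf): OK
  at node 38 with bounds (19, 39): OK
  at node 40 with bounds (39, +inf): OK
No violation found at any node.
Result: Valid BST


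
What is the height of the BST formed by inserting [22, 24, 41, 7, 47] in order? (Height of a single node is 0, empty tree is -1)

Insertion order: [22, 24, 41, 7, 47]
Tree (level-order array): [22, 7, 24, None, None, None, 41, None, 47]
Compute height bottom-up (empty subtree = -1):
  height(7) = 1 + max(-1, -1) = 0
  height(47) = 1 + max(-1, -1) = 0
  height(41) = 1 + max(-1, 0) = 1
  height(24) = 1 + max(-1, 1) = 2
  height(22) = 1 + max(0, 2) = 3
Height = 3


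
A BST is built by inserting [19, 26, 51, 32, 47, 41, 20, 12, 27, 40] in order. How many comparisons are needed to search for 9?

Search path for 9: 19 -> 12
Found: False
Comparisons: 2


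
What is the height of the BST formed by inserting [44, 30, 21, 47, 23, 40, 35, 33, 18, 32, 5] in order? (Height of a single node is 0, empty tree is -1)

Insertion order: [44, 30, 21, 47, 23, 40, 35, 33, 18, 32, 5]
Tree (level-order array): [44, 30, 47, 21, 40, None, None, 18, 23, 35, None, 5, None, None, None, 33, None, None, None, 32]
Compute height bottom-up (empty subtree = -1):
  height(5) = 1 + max(-1, -1) = 0
  height(18) = 1 + max(0, -1) = 1
  height(23) = 1 + max(-1, -1) = 0
  height(21) = 1 + max(1, 0) = 2
  height(32) = 1 + max(-1, -1) = 0
  height(33) = 1 + max(0, -1) = 1
  height(35) = 1 + max(1, -1) = 2
  height(40) = 1 + max(2, -1) = 3
  height(30) = 1 + max(2, 3) = 4
  height(47) = 1 + max(-1, -1) = 0
  height(44) = 1 + max(4, 0) = 5
Height = 5


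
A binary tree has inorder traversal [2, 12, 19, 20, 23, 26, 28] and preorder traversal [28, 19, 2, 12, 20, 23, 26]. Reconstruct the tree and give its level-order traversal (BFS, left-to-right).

Inorder:  [2, 12, 19, 20, 23, 26, 28]
Preorder: [28, 19, 2, 12, 20, 23, 26]
Algorithm: preorder visits root first, so consume preorder in order;
for each root, split the current inorder slice at that value into
left-subtree inorder and right-subtree inorder, then recurse.
Recursive splits:
  root=28; inorder splits into left=[2, 12, 19, 20, 23, 26], right=[]
  root=19; inorder splits into left=[2, 12], right=[20, 23, 26]
  root=2; inorder splits into left=[], right=[12]
  root=12; inorder splits into left=[], right=[]
  root=20; inorder splits into left=[], right=[23, 26]
  root=23; inorder splits into left=[], right=[26]
  root=26; inorder splits into left=[], right=[]
Reconstructed level-order: [28, 19, 2, 20, 12, 23, 26]


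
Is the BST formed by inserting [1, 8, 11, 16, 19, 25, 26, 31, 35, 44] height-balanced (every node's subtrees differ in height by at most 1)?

Tree (level-order array): [1, None, 8, None, 11, None, 16, None, 19, None, 25, None, 26, None, 31, None, 35, None, 44]
Definition: a tree is height-balanced if, at every node, |h(left) - h(right)| <= 1 (empty subtree has height -1).
Bottom-up per-node check:
  node 44: h_left=-1, h_right=-1, diff=0 [OK], height=0
  node 35: h_left=-1, h_right=0, diff=1 [OK], height=1
  node 31: h_left=-1, h_right=1, diff=2 [FAIL (|-1-1|=2 > 1)], height=2
  node 26: h_left=-1, h_right=2, diff=3 [FAIL (|-1-2|=3 > 1)], height=3
  node 25: h_left=-1, h_right=3, diff=4 [FAIL (|-1-3|=4 > 1)], height=4
  node 19: h_left=-1, h_right=4, diff=5 [FAIL (|-1-4|=5 > 1)], height=5
  node 16: h_left=-1, h_right=5, diff=6 [FAIL (|-1-5|=6 > 1)], height=6
  node 11: h_left=-1, h_right=6, diff=7 [FAIL (|-1-6|=7 > 1)], height=7
  node 8: h_left=-1, h_right=7, diff=8 [FAIL (|-1-7|=8 > 1)], height=8
  node 1: h_left=-1, h_right=8, diff=9 [FAIL (|-1-8|=9 > 1)], height=9
Node 31 violates the condition: |-1 - 1| = 2 > 1.
Result: Not balanced


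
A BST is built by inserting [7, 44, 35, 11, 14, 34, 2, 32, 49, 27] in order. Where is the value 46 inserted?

Starting tree (level order): [7, 2, 44, None, None, 35, 49, 11, None, None, None, None, 14, None, 34, 32, None, 27]
Insertion path: 7 -> 44 -> 49
Result: insert 46 as left child of 49
Final tree (level order): [7, 2, 44, None, None, 35, 49, 11, None, 46, None, None, 14, None, None, None, 34, 32, None, 27]


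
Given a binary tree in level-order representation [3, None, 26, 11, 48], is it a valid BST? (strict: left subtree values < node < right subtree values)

Level-order array: [3, None, 26, 11, 48]
Validate using subtree bounds (lo, hi): at each node, require lo < value < hi,
then recurse left with hi=value and right with lo=value.
Preorder trace (stopping at first violation):
  at node 3 with bounds (-inf, +inf): OK
  at node 26 with bounds (3, +inf): OK
  at node 11 with bounds (3, 26): OK
  at node 48 with bounds (26, +inf): OK
No violation found at any node.
Result: Valid BST
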